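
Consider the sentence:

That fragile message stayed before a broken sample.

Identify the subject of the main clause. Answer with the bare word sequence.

that fragile message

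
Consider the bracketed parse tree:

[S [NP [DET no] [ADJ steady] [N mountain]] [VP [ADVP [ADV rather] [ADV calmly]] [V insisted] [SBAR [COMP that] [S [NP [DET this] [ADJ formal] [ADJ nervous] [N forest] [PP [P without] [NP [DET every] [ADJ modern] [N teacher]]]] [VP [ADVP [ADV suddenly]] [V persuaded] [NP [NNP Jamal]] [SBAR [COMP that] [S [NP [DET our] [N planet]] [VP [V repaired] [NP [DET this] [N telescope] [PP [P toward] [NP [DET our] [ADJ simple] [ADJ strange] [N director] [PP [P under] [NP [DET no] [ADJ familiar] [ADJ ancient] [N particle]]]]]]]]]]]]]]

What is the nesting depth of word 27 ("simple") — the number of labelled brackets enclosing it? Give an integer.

The word sits inside ADJ, which is inside NP, inside PP, inside NP, inside VP, inside S, inside SBAR, inside VP, inside S, inside SBAR, inside VP, inside S — 12 brackets in all.

12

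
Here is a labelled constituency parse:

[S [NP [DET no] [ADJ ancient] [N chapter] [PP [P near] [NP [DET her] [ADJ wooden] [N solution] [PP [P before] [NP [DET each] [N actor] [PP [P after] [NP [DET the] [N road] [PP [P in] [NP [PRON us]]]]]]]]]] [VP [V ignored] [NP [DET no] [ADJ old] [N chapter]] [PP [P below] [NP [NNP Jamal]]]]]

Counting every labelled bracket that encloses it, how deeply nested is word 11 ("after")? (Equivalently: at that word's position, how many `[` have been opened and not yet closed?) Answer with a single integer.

8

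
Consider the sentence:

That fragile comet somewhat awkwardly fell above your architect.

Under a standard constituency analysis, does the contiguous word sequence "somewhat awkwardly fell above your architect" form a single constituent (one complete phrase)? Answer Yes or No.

Yes

"somewhat awkwardly fell above your architect" is exactly the verb phrase [VP somewhat awkwardly fell above your architect], a complete constituent.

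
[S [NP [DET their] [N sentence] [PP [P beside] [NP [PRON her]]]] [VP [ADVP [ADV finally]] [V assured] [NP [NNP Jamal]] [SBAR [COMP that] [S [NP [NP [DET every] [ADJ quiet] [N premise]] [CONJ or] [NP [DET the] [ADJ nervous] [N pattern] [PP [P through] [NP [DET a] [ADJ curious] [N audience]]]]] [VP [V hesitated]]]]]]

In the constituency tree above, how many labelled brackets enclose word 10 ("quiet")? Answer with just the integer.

7

The word sits inside ADJ, which is inside NP, inside NP, inside S, inside SBAR, inside VP, inside S — 7 brackets in all.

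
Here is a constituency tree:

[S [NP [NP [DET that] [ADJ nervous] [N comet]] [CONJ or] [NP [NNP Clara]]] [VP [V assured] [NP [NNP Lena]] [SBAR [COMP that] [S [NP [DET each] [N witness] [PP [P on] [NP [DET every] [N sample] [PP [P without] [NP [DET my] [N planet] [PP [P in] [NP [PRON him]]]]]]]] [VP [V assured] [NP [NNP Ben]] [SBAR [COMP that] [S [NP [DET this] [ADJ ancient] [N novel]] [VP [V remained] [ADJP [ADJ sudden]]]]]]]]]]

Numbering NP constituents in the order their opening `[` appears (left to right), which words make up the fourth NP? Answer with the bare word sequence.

Lena

In left-to-right order the NP constituents are "that nervous comet or Clara"; "that nervous comet"; "Clara"; "Lena"; "each witness on every sample without my planet in him"; "every sample without my planet in him"; "my planet in him"; "him"; "Ben"; "this ancient novel". Number 4 is "Lena".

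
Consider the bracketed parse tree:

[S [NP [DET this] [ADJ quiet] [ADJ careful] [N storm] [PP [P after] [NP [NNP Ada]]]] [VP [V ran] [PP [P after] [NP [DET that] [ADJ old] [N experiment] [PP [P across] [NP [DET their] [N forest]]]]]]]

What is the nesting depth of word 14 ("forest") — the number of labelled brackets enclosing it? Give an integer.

Counting open brackets not yet closed at "forest": [S [VP [PP [NP [PP [NP [N = 7.

7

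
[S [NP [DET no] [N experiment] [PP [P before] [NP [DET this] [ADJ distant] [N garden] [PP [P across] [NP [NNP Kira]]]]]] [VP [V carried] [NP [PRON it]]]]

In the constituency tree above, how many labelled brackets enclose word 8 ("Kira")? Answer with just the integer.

Counting open brackets not yet closed at "Kira": [S [NP [PP [NP [PP [NP [NNP = 7.

7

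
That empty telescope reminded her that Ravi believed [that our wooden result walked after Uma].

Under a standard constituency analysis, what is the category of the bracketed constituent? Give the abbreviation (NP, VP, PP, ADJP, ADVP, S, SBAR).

SBAR

The bracketed span "that our wooden result walked after Uma" is headed by "that", making it a subordinate clause (SBAR).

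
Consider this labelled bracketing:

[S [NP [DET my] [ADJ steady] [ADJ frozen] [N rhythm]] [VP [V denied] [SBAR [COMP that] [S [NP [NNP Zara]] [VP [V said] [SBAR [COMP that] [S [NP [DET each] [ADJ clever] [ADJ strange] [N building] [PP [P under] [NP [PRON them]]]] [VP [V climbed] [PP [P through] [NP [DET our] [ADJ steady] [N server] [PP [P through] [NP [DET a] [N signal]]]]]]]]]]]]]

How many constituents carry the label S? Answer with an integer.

3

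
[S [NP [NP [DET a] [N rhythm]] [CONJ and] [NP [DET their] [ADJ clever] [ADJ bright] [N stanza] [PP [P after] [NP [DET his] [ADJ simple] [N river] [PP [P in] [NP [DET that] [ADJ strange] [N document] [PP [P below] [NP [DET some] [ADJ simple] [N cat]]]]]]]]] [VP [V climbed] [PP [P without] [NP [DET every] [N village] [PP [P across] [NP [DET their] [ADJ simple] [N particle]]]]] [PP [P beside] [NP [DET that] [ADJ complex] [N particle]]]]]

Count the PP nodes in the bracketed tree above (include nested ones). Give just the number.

The PP constituents are: [PP after his simple river in that strange document below some simple cat]; [PP in that strange document below some simple cat]; [PP below some simple cat]; [PP without every village across their simple particle]; [PP across their simple particle]; [PP beside that complex particle]. Total: 6.

6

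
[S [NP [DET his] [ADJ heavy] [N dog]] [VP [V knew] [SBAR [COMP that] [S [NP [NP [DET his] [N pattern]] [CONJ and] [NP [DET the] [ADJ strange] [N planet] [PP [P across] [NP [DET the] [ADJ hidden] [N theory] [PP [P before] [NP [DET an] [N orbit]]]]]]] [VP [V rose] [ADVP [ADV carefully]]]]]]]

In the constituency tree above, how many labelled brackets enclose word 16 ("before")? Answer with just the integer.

10

The word sits inside P, which is inside PP, inside NP, inside PP, inside NP, inside NP, inside S, inside SBAR, inside VP, inside S — 10 brackets in all.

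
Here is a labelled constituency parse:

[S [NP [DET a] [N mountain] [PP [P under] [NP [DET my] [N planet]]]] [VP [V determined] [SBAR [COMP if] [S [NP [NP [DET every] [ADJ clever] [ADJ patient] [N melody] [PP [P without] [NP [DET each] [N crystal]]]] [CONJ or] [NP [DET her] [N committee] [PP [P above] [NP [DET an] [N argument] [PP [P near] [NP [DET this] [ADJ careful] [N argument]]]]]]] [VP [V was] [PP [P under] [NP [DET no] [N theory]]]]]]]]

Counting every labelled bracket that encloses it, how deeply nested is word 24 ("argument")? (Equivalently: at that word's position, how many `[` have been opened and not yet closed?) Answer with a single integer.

11

The word sits inside N, which is inside NP, inside PP, inside NP, inside PP, inside NP, inside NP, inside S, inside SBAR, inside VP, inside S — 11 brackets in all.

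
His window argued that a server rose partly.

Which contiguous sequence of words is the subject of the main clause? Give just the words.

"his window" is the NP that combines with the VP headed by "argued" to form the main clause — the subject.

his window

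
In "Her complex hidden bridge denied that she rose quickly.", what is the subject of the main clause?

her complex hidden bridge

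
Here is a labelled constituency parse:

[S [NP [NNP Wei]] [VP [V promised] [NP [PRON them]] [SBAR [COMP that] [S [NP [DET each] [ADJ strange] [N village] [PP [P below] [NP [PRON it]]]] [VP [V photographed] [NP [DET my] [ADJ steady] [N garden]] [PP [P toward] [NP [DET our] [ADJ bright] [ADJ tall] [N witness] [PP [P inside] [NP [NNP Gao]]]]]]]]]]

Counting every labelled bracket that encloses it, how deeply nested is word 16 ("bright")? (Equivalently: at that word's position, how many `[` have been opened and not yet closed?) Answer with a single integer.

8

Path from the root down to the word: S → VP → SBAR → S → VP → PP → NP → ADJ. That is 8 enclosing brackets.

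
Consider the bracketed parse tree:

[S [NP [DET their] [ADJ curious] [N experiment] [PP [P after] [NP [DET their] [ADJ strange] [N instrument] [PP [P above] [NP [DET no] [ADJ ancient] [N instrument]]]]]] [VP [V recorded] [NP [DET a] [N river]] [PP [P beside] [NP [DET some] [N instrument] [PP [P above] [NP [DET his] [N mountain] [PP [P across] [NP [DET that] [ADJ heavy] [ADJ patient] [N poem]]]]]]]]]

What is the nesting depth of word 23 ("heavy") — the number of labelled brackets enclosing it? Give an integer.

The word sits inside ADJ, which is inside NP, inside PP, inside NP, inside PP, inside NP, inside PP, inside VP, inside S — 9 brackets in all.

9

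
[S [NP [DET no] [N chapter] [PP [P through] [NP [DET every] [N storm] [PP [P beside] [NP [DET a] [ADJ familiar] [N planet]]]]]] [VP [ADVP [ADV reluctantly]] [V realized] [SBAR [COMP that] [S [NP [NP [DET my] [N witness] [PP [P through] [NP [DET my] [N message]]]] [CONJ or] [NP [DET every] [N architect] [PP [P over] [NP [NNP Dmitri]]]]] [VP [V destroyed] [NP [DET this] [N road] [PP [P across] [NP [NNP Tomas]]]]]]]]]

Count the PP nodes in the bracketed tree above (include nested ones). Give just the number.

Listing each PP by its span: [PP through every storm beside a familiar planet]; [PP beside a familiar planet]; [PP through my message]; [PP over Dmitri]; [PP across Tomas] — that makes 5.

5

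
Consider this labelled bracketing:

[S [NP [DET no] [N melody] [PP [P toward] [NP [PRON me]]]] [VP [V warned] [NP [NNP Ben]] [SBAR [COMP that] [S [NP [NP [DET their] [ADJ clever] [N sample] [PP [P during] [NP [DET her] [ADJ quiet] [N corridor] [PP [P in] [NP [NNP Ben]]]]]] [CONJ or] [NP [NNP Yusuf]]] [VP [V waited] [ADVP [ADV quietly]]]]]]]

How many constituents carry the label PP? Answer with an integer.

3

Listing each PP by its span: [PP toward me]; [PP during her quiet corridor in Ben]; [PP in Ben] — that makes 3.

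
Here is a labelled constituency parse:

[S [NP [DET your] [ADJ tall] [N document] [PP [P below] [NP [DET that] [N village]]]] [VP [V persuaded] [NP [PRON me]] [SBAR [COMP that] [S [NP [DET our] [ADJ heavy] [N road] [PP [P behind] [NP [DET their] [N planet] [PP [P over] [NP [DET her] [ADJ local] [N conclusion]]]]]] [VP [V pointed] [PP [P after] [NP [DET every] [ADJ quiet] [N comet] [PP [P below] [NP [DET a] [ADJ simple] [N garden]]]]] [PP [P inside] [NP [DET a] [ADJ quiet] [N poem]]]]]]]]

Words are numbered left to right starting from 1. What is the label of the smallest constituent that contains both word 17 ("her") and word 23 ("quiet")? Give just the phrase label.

S

The smallest bracket enclosing both words is [S our heavy road behind their planet over her local conclusion pointed after every quiet comet below a simple garden inside a quiet poem], so the label is S.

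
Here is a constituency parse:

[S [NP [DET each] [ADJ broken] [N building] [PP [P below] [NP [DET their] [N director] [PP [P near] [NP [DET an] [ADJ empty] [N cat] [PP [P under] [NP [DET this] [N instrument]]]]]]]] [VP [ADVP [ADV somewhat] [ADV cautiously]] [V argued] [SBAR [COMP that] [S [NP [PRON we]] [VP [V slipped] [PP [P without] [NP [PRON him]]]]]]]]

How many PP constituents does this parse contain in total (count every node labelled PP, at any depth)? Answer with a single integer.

4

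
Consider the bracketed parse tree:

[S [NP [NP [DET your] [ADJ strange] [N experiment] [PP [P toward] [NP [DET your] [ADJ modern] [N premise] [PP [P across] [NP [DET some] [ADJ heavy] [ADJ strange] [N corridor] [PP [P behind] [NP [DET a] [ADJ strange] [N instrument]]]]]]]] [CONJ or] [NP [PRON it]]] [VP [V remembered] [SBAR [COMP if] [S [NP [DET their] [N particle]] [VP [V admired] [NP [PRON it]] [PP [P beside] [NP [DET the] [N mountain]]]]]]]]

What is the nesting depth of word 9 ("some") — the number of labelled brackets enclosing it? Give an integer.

Path from the root down to the word: S → NP → NP → PP → NP → PP → NP → DET. That is 8 enclosing brackets.

8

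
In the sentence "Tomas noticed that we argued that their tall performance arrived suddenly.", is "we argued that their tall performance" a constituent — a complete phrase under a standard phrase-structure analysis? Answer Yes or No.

The smallest constituent containing the whole sequence is the clause [S we argued that their tall performance arrived suddenly], but the sequence is only part of it — it straddles the boundary between noun phrase "we" and verb phrase "argued that their tall performance arrived suddenly".

No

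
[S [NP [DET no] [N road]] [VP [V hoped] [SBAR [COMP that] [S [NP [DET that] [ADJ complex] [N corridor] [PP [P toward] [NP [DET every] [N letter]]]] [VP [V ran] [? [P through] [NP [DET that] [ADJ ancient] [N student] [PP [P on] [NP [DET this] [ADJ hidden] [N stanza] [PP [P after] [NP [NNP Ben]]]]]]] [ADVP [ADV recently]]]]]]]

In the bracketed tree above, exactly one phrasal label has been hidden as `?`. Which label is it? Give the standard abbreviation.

PP

A constituent whose immediate children are P 'through', NP is a prepositional phrase: PP.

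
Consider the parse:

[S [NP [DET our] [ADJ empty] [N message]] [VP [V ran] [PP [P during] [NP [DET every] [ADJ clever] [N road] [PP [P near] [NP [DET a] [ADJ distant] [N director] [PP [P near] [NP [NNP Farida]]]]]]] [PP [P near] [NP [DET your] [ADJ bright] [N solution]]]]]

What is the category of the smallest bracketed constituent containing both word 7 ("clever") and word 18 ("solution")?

Both words fall inside [VP ran during every clever road near a distant director near Farida near your bright solution] (words 4–18), and no smaller constituent contains them both. Label: VP.

VP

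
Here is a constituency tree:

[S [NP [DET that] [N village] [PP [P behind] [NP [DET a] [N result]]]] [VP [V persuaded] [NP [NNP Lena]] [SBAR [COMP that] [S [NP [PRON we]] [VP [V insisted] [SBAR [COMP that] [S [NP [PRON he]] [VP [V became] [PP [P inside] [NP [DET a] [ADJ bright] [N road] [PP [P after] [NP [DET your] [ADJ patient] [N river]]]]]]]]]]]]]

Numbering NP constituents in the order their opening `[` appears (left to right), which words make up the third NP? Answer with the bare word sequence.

Lena

The NP opening brackets appear, in order, over: "that village behind a result"; "a result"; "Lena"; "we"; "he"; "a bright road after your patient river"; "your patient river". The third one spans "Lena".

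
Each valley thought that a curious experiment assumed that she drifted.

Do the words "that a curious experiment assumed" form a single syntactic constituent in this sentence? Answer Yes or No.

No

"that" belongs to the complementizer "that" while "assumed" belongs to the clause "a curious experiment assumed that she drifted"; a span that runs across that boundary is not a single phrase.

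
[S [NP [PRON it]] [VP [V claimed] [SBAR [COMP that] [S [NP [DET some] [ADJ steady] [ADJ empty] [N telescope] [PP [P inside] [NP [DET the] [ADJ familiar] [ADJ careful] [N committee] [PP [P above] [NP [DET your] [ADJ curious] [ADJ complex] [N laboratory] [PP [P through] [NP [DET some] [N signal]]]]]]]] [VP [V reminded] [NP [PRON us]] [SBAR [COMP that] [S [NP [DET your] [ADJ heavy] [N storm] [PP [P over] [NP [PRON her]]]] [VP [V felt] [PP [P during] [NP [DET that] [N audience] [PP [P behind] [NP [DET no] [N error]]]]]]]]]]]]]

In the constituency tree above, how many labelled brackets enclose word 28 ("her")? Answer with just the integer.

The word sits inside PRON, which is inside NP, inside PP, inside NP, inside S, inside SBAR, inside VP, inside S, inside SBAR, inside VP, inside S — 11 brackets in all.

11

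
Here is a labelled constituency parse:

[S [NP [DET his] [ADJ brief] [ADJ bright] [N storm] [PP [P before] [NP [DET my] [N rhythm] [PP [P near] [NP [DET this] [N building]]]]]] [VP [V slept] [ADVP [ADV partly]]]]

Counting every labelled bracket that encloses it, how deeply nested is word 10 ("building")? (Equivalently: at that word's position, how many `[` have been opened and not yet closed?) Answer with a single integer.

7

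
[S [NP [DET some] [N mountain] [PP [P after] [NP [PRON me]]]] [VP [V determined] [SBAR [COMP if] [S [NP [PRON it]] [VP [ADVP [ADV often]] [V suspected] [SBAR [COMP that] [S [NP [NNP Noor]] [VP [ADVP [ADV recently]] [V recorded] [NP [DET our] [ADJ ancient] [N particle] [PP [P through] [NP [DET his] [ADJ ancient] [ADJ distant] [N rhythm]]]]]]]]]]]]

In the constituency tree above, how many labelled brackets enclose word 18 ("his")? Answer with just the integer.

Path from the root down to the word: S → VP → SBAR → S → VP → SBAR → S → VP → NP → PP → NP → DET. That is 12 enclosing brackets.

12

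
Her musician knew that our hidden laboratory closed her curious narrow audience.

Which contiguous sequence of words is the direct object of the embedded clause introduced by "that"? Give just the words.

The verb of the embedded clause introduced by "that" is "closed"; its direct object is the NP "her curious narrow audience".

her curious narrow audience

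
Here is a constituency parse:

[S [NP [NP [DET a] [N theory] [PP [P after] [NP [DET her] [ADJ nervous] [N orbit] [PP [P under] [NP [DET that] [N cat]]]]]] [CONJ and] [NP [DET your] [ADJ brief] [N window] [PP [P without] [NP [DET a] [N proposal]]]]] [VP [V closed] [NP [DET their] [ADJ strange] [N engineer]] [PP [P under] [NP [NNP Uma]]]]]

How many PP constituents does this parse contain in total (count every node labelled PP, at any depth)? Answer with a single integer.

4

The PP constituents are: [PP after her nervous orbit under that cat]; [PP under that cat]; [PP without a proposal]; [PP under Uma]. Total: 4.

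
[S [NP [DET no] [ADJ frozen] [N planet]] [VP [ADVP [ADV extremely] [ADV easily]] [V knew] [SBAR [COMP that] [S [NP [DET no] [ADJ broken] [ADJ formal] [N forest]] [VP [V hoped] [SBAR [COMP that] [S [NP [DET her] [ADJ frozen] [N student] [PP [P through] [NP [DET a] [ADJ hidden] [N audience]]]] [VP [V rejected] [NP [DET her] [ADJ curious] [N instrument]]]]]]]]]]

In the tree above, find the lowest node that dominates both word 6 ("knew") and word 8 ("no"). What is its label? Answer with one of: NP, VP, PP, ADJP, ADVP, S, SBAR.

The smallest bracket enclosing both words is [VP extremely easily knew that no broken formal forest hoped that her frozen student through a hidden audience rejected her curious instrument], so the label is VP.

VP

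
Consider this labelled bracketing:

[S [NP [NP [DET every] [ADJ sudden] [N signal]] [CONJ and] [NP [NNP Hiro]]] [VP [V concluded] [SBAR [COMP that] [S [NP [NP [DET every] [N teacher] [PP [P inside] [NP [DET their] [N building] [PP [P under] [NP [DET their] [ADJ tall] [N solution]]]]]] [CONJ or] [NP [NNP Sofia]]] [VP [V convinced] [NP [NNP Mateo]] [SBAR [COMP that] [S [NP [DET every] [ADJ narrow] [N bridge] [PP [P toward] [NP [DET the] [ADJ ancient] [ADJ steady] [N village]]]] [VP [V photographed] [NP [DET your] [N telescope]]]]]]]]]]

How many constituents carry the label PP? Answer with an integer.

Listing each PP by its span: [PP inside their building under their tall solution]; [PP under their tall solution]; [PP toward the ancient steady village] — that makes 3.

3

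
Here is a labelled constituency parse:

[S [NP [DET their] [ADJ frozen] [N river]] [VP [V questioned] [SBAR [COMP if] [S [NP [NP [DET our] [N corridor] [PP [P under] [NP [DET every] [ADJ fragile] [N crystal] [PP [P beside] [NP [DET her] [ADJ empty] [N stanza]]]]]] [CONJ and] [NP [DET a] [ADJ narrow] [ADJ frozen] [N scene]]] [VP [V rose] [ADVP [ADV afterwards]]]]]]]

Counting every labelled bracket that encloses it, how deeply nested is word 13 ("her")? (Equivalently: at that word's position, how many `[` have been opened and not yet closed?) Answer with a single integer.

Counting open brackets not yet closed at "her": [S [VP [SBAR [S [NP [NP [PP [NP [PP [NP [DET = 11.

11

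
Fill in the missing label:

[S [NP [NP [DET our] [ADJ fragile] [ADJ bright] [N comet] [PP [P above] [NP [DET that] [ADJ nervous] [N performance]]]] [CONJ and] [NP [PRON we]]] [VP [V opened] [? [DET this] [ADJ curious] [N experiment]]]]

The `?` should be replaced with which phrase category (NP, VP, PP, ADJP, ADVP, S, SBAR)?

The `?` node immediately contains: DET 'this', ADJ 'curious', N 'experiment'. That is the internal structure of a noun phrase, so the label is NP.

NP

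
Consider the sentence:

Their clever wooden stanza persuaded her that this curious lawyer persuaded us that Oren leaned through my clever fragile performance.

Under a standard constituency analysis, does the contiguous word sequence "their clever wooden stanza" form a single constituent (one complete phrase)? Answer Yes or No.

Yes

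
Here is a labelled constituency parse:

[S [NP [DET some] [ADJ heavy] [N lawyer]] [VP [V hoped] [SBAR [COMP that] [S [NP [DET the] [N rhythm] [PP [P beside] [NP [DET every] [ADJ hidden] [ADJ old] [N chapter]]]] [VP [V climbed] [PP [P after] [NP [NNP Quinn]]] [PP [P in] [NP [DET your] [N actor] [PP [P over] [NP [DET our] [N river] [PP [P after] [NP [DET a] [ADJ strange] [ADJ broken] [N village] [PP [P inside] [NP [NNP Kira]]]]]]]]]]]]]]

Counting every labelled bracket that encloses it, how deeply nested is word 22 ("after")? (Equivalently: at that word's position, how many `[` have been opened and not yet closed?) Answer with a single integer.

11

The word sits inside P, which is inside PP, inside NP, inside PP, inside NP, inside PP, inside VP, inside S, inside SBAR, inside VP, inside S — 11 brackets in all.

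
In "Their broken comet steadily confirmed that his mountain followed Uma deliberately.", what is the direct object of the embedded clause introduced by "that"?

Uma

"followed" heads the VP of the embedded clause introduced by "that", and "Uma" is its direct object.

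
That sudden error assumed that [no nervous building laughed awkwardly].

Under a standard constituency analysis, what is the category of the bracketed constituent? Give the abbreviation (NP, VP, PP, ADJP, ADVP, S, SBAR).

S

The span is built around the head "laughed" — a clause (S).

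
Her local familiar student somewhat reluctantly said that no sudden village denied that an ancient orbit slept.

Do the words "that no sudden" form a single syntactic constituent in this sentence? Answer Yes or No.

"that" belongs to the complementizer "that" while "sudden" belongs to the clause "no sudden village denied that an ancient orbit slept"; a span that runs across that boundary is not a single phrase.

No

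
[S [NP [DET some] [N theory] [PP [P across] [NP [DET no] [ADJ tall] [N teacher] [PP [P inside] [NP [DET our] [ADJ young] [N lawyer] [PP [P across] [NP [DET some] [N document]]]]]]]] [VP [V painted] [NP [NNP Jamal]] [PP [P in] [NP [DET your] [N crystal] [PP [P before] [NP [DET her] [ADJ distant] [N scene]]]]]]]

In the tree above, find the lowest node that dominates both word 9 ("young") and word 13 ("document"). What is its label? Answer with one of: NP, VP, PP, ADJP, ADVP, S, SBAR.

NP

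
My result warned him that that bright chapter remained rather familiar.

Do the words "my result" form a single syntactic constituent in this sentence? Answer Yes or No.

These words form the whole noun phrase headed by "result", so yes — one constituent.

Yes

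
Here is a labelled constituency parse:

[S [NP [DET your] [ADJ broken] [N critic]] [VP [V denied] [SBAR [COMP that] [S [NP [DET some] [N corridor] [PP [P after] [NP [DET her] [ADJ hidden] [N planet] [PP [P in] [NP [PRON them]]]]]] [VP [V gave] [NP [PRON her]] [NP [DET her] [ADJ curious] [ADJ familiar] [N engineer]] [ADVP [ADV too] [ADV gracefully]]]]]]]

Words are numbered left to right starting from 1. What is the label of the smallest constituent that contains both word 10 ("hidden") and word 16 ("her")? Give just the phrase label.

S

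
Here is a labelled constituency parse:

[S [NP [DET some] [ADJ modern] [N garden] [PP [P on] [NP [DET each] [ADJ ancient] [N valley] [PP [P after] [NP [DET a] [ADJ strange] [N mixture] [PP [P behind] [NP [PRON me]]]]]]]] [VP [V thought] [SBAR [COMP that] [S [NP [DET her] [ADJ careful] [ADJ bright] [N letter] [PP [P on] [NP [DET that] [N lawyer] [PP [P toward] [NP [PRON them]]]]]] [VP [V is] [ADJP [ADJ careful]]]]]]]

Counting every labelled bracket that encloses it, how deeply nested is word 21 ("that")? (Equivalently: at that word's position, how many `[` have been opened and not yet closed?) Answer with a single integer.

Path from the root down to the word: S → VP → SBAR → S → NP → PP → NP → DET. That is 8 enclosing brackets.

8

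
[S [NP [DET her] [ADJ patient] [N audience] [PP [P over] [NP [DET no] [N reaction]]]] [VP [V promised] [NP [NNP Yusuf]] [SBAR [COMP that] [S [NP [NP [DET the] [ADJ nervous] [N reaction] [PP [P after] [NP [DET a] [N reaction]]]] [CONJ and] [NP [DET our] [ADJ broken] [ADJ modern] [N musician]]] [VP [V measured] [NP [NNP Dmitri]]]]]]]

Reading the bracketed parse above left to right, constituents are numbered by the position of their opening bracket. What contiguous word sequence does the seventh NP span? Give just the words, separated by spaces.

In left-to-right order the NP constituents are "her patient audience over no reaction"; "no reaction"; "Yusuf"; "the nervous reaction after a reaction and our broken modern musician"; "the nervous reaction after a reaction"; "a reaction"; "our broken modern musician"; "Dmitri". Number 7 is "our broken modern musician".

our broken modern musician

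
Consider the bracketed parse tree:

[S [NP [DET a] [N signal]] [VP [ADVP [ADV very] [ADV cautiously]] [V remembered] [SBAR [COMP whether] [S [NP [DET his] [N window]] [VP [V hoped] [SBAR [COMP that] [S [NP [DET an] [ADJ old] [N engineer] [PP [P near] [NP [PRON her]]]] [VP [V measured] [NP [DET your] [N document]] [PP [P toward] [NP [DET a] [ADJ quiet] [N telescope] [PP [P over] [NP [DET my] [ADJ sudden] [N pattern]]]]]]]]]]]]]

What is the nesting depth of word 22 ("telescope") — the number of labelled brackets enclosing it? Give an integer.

11

The word sits inside N, which is inside NP, inside PP, inside VP, inside S, inside SBAR, inside VP, inside S, inside SBAR, inside VP, inside S — 11 brackets in all.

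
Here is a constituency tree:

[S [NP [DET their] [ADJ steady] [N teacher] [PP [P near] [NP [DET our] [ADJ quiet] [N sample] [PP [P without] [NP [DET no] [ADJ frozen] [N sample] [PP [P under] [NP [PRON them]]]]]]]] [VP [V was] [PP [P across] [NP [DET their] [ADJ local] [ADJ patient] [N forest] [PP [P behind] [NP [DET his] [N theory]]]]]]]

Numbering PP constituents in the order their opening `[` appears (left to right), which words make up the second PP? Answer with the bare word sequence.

The PP opening brackets appear, in order, over: "near our quiet sample without no frozen sample under them"; "without no frozen sample under them"; "under them"; "across their local patient forest behind his theory"; "behind his theory". The second one spans "without no frozen sample under them".

without no frozen sample under them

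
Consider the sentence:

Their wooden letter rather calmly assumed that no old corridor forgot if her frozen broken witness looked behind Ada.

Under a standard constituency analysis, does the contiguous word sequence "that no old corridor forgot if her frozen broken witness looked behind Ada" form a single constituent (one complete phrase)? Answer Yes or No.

Yes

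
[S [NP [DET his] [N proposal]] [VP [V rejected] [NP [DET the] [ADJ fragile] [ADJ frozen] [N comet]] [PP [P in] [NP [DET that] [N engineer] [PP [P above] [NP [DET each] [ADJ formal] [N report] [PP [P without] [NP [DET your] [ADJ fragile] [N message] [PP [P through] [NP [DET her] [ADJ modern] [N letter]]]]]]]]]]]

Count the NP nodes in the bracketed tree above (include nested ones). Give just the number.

6

Listing each NP by its span: [NP his proposal]; [NP the fragile frozen comet]; [NP that engineer above each formal report without your fragile message through her modern letter]; [NP each formal report without your fragile message through her modern letter]; [NP your fragile message through her modern letter]; [NP her modern letter] — that makes 6.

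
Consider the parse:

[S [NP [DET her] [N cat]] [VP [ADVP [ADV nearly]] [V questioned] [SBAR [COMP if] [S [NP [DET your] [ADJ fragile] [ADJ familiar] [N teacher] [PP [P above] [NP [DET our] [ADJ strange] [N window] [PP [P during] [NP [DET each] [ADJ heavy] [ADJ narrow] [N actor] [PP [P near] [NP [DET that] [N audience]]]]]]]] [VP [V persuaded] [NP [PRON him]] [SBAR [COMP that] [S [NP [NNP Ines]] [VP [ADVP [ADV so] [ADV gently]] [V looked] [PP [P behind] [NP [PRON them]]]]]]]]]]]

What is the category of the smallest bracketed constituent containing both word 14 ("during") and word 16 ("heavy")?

PP

The smallest bracket enclosing both words is [PP during each heavy narrow actor near that audience], so the label is PP.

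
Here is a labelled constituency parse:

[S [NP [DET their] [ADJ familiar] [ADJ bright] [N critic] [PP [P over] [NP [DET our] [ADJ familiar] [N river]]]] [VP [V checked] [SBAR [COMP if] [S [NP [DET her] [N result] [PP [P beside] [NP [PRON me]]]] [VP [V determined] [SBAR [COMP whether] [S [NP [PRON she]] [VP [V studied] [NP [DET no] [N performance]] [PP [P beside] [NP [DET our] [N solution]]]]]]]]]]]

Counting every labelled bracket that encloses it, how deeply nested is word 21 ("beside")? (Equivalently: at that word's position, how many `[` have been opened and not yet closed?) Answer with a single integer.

10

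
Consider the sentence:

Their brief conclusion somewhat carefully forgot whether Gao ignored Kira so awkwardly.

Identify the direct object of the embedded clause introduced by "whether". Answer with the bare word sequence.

Kira

Within the embedded clause introduced by "whether", the direct object of "ignored" is "Kira".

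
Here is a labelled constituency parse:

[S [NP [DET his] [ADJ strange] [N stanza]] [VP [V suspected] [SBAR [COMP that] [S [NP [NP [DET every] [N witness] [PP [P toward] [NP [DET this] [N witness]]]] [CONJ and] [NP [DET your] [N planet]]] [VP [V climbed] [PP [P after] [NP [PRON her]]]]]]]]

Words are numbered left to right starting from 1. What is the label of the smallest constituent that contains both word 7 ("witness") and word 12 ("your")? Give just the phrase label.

NP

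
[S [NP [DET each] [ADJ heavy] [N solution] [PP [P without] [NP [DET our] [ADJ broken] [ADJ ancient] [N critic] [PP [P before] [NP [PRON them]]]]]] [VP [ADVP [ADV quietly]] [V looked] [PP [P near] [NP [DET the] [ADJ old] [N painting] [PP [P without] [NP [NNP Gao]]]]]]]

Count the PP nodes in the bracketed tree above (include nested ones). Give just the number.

4

Scanning left to right, an opening `[PP` appears at word positions 4, 9, 13, 17 — 4 in total.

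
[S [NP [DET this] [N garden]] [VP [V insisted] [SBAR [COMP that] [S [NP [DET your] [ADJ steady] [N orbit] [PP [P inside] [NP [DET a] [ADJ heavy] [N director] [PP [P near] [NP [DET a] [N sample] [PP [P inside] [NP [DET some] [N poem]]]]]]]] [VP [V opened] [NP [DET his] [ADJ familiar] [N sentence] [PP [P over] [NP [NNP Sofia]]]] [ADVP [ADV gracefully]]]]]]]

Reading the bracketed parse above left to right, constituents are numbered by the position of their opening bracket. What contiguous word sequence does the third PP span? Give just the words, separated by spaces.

inside some poem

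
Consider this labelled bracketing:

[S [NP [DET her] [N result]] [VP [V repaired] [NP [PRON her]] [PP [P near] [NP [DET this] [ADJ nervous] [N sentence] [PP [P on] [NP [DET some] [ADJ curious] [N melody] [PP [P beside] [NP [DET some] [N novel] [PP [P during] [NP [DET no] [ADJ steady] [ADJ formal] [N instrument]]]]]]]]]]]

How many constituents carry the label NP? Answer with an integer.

Scanning left to right, an opening `[NP` appears at word positions 1, 4, 6, 10, 14, 17 — 6 in total.

6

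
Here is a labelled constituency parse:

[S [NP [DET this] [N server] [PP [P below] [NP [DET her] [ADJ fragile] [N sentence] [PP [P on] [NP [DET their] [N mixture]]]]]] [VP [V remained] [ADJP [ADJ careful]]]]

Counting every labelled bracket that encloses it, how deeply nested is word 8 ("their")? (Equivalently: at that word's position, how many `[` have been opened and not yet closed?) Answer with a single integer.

7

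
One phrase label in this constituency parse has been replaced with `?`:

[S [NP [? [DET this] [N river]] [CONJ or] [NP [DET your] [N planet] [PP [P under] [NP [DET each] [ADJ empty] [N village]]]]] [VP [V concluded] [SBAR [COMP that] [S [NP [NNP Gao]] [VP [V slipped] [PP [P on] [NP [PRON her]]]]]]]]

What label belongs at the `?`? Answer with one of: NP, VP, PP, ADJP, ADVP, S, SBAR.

Looking at what the `?` directly dominates — DET 'this', N 'river' — this is a noun phrase (NP).

NP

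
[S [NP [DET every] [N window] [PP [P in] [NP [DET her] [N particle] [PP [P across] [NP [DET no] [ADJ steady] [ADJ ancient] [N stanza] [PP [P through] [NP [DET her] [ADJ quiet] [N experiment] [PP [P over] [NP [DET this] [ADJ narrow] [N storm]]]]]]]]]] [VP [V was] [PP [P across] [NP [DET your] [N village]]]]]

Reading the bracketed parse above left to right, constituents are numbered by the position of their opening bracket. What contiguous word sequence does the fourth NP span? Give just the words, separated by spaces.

The NP opening brackets appear, in order, over: "every window in her particle across no steady ancient stanza through her quiet experiment over this narrow storm"; "her particle across no steady ancient stanza through her quiet experiment over this narrow storm"; "no steady ancient stanza through her quiet experiment over this narrow storm"; "her quiet experiment over this narrow storm"; "this narrow storm"; "your village". The fourth one spans "her quiet experiment over this narrow storm".

her quiet experiment over this narrow storm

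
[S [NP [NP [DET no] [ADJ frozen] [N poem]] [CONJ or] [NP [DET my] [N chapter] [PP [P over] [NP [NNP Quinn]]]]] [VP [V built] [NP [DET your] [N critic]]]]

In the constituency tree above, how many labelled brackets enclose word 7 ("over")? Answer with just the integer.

Path from the root down to the word: S → NP → NP → PP → P. That is 5 enclosing brackets.

5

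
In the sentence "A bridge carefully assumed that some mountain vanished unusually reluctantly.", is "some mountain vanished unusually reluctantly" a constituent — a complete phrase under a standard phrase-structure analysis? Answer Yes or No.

Yes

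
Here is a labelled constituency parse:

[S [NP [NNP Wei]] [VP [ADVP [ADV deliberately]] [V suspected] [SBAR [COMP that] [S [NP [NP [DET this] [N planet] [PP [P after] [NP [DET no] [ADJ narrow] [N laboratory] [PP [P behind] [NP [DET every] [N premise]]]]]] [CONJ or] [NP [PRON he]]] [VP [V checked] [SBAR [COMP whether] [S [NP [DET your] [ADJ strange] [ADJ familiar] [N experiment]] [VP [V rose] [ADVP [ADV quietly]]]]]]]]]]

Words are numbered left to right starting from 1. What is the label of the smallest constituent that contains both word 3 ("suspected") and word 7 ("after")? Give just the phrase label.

VP

Word 3 lies under S → VP → V; word 7 lies under S → VP → SBAR → S → NP → NP → PP → P. The lowest shared node is the VP.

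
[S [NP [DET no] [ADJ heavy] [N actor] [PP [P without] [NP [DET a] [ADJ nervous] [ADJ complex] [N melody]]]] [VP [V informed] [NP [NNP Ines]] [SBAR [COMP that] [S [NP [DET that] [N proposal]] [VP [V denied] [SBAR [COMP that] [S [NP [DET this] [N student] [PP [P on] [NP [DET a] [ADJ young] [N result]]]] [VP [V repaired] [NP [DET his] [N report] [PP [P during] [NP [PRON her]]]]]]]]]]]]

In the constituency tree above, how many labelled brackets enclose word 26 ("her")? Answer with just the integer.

12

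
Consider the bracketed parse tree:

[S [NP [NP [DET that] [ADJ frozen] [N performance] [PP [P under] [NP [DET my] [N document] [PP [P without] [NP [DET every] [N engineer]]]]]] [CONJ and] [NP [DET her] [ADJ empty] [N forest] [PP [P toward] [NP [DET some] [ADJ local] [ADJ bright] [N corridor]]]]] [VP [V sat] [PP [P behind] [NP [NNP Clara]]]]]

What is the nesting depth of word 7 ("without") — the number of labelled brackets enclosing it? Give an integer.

Path from the root down to the word: S → NP → NP → PP → NP → PP → P. That is 7 enclosing brackets.

7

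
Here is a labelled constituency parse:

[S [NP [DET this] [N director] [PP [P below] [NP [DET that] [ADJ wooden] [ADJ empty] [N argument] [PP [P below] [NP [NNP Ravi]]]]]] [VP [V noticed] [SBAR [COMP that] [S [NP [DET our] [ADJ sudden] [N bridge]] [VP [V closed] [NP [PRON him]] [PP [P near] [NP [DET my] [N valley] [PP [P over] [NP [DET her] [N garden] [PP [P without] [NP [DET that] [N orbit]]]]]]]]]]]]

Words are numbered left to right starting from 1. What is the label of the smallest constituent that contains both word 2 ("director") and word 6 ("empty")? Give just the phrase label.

NP

Both words fall inside [NP this director below that wooden empty argument below Ravi] (words 1–9), and no smaller constituent contains them both. Label: NP.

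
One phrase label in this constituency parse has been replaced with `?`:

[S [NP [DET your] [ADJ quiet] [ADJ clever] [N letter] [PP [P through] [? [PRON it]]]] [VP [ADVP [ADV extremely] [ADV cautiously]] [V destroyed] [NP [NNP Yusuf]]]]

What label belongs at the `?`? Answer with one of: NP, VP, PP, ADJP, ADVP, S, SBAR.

A constituent whose immediate children are PRON 'it' is a noun phrase: NP.

NP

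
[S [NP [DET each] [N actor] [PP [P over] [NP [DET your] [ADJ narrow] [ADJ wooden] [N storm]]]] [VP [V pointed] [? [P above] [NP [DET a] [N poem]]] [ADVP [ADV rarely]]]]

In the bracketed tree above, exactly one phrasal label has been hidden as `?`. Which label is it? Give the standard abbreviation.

PP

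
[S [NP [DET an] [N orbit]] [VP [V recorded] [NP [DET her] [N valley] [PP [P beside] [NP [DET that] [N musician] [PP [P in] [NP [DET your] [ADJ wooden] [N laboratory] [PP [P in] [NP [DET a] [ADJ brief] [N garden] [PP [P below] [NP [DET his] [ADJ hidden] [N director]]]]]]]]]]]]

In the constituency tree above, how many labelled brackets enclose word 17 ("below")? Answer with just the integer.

The word sits inside P, which is inside PP, inside NP, inside PP, inside NP, inside PP, inside NP, inside PP, inside NP, inside VP, inside S — 11 brackets in all.

11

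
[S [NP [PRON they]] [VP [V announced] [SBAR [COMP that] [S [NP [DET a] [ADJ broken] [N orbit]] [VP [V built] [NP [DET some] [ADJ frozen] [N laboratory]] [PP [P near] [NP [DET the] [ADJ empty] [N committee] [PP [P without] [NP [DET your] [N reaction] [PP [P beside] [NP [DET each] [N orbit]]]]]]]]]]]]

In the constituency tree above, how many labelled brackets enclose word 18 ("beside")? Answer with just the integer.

11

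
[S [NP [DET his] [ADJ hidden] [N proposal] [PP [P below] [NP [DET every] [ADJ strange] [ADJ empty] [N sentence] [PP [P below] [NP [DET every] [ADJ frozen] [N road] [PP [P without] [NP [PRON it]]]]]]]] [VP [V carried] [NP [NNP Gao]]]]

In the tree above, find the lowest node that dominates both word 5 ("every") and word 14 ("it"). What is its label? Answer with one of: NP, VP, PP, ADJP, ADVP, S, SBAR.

NP

The smallest bracket enclosing both words is [NP every strange empty sentence below every frozen road without it], so the label is NP.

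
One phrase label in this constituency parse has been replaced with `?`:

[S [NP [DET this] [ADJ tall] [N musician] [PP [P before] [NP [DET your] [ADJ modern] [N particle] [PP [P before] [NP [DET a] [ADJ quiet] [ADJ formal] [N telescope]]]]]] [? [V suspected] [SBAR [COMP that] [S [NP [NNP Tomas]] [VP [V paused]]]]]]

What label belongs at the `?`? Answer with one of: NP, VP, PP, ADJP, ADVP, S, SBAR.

VP

A constituent whose immediate children are V 'suspected', SBAR is a verb phrase: VP.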